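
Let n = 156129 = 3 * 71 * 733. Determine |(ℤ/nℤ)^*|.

φ(156129) = 156129 · (1 − 1/3) · (1 − 1/71) · (1 − 1/733)
       = 156129 · 102480/156129 = 102480.

102480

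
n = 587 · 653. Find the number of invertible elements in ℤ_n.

φ(587) = 587 − 1 = 586.
φ(653) = 653 − 1 = 652.
φ(383311) = 586 × 652 = 382072.

382072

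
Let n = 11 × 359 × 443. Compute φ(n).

φ(11) = 11 − 1 = 10.
φ(359) = 359 − 1 = 358.
φ(443) = 443 − 1 = 442.
Since φ is multiplicative, φ(1749407) = 10 · 358 · 442 = 1582360.

1582360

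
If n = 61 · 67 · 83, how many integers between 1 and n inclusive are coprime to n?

φ(339221) = 339221 · (1 − 1/61) · (1 − 1/67) · (1 − 1/83)
       = 339221 · 324720/339221 = 324720.

324720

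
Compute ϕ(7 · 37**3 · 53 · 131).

φ(2461786453) = 2461786453 · (1 − 1/7) · (1 − 1/37) · (1 − 1/53) · (1 − 1/131)
       = 2461786453 · 1460160/1798237 = 1998959040.

1998959040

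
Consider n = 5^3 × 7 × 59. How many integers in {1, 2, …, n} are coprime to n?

34800

φ(51625) = 51625 · (1 − 1/5) · (1 − 1/7) · (1 − 1/59)
       = 51625 · 1392/2065 = 34800.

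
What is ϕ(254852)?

Prime factorization: 254852 = 2**2 · 13**3 · 29.
φ(2^2) = 2^1·(2−1) = 2·1 = 2.
φ(13^3) = 13^2·(13−1) = 169·12 = 2028.
φ(29) = 29 − 1 = 28.
Since φ is multiplicative, φ(254852) = 2 · 2028 · 28 = 113568.

113568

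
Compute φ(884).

384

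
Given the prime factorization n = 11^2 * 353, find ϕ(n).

φ(42713) = 42713 · (1 − 1/11) · (1 − 1/353)
       = 42713 · 3520/3883 = 38720.

38720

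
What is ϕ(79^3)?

φ(79^3) = 79^2·(79−1) = 6241·78 = 486798.

486798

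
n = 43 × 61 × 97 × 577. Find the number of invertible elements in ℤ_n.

139345920

φ(43) = 43 − 1 = 42.
φ(61) = 61 − 1 = 60.
φ(97) = 97 − 1 = 96.
φ(577) = 577 − 1 = 576.
φ(146806687) = 42 × 60 × 96 × 576 = 139345920.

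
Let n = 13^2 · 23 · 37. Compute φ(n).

123552

φ(13^2) = 13^1·(13−1) = 13·12 = 156.
φ(23) = 23 − 1 = 22.
φ(37) = 37 − 1 = 36.
φ(143819) = 156 × 22 × 36 = 123552.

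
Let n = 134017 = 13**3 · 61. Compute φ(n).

121680

φ(134017) = 134017 · (1 − 1/13) · (1 − 1/61)
       = 134017 · 720/793 = 121680.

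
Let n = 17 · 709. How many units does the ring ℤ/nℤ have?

φ(12053) = 12053 · (1 − 1/17) · (1 − 1/709)
       = 12053 · 11328/12053 = 11328.

11328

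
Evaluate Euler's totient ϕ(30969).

Prime factorization: 30969 = 3**3 · 31 · 37.
φ(3^3) = 3^2·(3−1) = 9·2 = 18.
φ(31) = 31 − 1 = 30.
φ(37) = 37 − 1 = 36.
Multiply: 18 · 30 · 36 = 19440.

19440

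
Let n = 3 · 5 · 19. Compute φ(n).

144

φ(285) = 285 · (1 − 1/3) · (1 − 1/5) · (1 − 1/19)
       = 285 · 144/285 = 144.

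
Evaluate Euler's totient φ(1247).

Prime factorization: 1247 = 29 · 43.
φ(1247) = 1247 · (1 − 1/29) · (1 − 1/43)
       = 1247 · 1176/1247 = 1176.

1176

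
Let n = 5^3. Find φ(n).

100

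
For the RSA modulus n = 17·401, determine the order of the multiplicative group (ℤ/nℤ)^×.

For distinct primes, φ(pq) = (p−1)(q−1) = 16 × 400 = 6400.

6400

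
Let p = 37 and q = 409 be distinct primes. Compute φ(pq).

φ(37) = 37 − 1 = 36.
φ(409) = 409 − 1 = 408.
φ(15133) = 36 × 408 = 14688.

14688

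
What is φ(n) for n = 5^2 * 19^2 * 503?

3433680

φ(4539575) = 4539575 · (1 − 1/5) · (1 − 1/19) · (1 − 1/503)
       = 4539575 · 36144/47785 = 3433680.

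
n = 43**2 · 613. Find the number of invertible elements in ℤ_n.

1105272

φ(43^2) = 43^1·(43−1) = 43·42 = 1806.
φ(613) = 613 − 1 = 612.
Since φ is multiplicative, φ(1133437) = 1806 · 612 = 1105272.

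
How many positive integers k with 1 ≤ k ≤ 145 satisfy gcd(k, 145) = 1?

Prime factorization: 145 = 5 · 29.
φ(5) = 5 − 1 = 4.
φ(29) = 29 − 1 = 28.
φ(145) = 4 × 28 = 112.

112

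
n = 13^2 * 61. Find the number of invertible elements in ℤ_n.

φ(13^2) = 13^1·(13−1) = 13·12 = 156.
φ(61) = 61 − 1 = 60.
Since φ is multiplicative, φ(10309) = 156 · 60 = 9360.

9360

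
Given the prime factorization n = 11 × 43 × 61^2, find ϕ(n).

φ(11) = 11 − 1 = 10.
φ(43) = 43 − 1 = 42.
φ(61^2) = 61^1·(61−1) = 61·60 = 3660.
φ(1760033) = 10 × 42 × 3660 = 1537200.

1537200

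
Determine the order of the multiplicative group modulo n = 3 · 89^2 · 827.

φ(3) = 3 − 1 = 2.
φ(89^2) = 89^1·(89−1) = 89·88 = 7832.
φ(827) = 827 − 1 = 826.
Since φ is multiplicative, φ(19652001) = 2 · 7832 · 826 = 12938464.

12938464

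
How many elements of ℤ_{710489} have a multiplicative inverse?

604800

Prime factorization: 710489 = 13 · 31 · 41 · 43.
φ(13) = 13 − 1 = 12.
φ(31) = 31 − 1 = 30.
φ(41) = 41 − 1 = 40.
φ(43) = 43 − 1 = 42.
Multiply: 12 · 30 · 40 · 42 = 604800.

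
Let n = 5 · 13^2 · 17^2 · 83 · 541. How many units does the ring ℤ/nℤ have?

7515555840

φ(5) = 5 − 1 = 4.
φ(13^2) = 13^2 − 13^1 = 169 − 13 = 156.
φ(17^2) = 17^2 − 17^1 = 289 − 17 = 272.
φ(83) = 83 − 1 = 82.
φ(541) = 541 − 1 = 540.
Multiply: 4 · 156 · 272 · 82 · 540 = 7515555840.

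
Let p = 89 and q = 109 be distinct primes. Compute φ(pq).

For distinct primes, φ(pq) = (p−1)(q−1) = 88 × 108 = 9504.

9504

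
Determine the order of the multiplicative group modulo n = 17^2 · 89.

23936

φ(25721) = 25721 · (1 − 1/17) · (1 − 1/89)
       = 25721 · 1408/1513 = 23936.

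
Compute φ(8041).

6720

Prime factorization: 8041 = 11 * 17 * 43.
φ(8041) = 8041 · (1 − 1/11) · (1 − 1/17) · (1 − 1/43)
       = 8041 · 6720/8041 = 6720.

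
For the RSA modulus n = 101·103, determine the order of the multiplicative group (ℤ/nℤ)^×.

10200

φ(101) = 101 − 1 = 100.
φ(103) = 103 − 1 = 102.
φ(10403) = 100 × 102 = 10200.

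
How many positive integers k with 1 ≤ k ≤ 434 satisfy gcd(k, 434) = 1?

First factor: 434 = 2 · 7 · 31.
φ(434) = 434 · (1 − 1/2) · (1 − 1/7) · (1 − 1/31)
       = 434 · 180/434 = 180.

180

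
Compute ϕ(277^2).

76452

φ(76729) = 76729 · (1 − 1/277)
       = 76729 · 276/277 = 76452.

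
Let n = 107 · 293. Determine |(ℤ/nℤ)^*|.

φ(107) = 107 − 1 = 106.
φ(293) = 293 − 1 = 292.
Multiply: 106 · 292 = 30952.

30952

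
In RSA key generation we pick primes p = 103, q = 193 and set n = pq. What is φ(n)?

19584

φ(n) = (p − 1)(q − 1) = (103−1)(193−1) = 102·192 = 19584.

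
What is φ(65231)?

60480

First factor: 65231 = 37 × 41 × 43.
φ(65231) = 65231 · (1 − 1/37) · (1 − 1/41) · (1 − 1/43)
       = 65231 · 60480/65231 = 60480.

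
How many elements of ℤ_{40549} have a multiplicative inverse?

36960

First factor: 40549 = 23 · 41 · 43.
φ(40549) = 40549 · (1 − 1/23) · (1 − 1/41) · (1 − 1/43)
       = 40549 · 36960/40549 = 36960.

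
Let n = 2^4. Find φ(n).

φ(16) = 16 · (1 − 1/2)
       = 16 · 1/2 = 8.

8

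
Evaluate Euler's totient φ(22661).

22661 = 17 * 31 * 43.
φ(17) = 17 − 1 = 16.
φ(31) = 31 − 1 = 30.
φ(43) = 43 − 1 = 42.
Multiply: 16 · 30 · 42 = 20160.

20160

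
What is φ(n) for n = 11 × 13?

φ(143) = 143 · (1 − 1/11) · (1 − 1/13)
       = 143 · 120/143 = 120.

120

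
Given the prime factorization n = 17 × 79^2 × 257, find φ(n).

25239552

φ(17) = 17 − 1 = 16.
φ(79^2) = 79^1·(79−1) = 79·78 = 6162.
φ(257) = 257 − 1 = 256.
φ(27266929) = 16 × 6162 × 256 = 25239552.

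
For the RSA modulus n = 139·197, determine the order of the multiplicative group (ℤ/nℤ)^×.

27048

For distinct primes, φ(pq) = (p−1)(q−1) = 138 × 196 = 27048.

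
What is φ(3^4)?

φ(3^4) = 3^4 − 3^3 = 81 − 27 = 54.

54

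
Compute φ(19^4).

123462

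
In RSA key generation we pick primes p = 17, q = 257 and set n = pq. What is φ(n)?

φ(n) = (p − 1)(q − 1) = (17−1)(257−1) = 16·256 = 4096.

4096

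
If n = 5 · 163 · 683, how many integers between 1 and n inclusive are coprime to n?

φ(5) = 5 − 1 = 4.
φ(163) = 163 − 1 = 162.
φ(683) = 683 − 1 = 682.
φ(556645) = 4 × 162 × 682 = 441936.

441936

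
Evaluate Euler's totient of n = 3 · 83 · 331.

φ(3) = 3 − 1 = 2.
φ(83) = 83 − 1 = 82.
φ(331) = 331 − 1 = 330.
Multiply: 2 · 82 · 330 = 54120.

54120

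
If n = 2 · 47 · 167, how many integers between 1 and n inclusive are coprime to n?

φ(2) = 2 − 1 = 1.
φ(47) = 47 − 1 = 46.
φ(167) = 167 − 1 = 166.
Multiply: 1 · 46 · 166 = 7636.

7636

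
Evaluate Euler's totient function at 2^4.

8

φ(16) = 16 · (1 − 1/2)
       = 16 · 1/2 = 8.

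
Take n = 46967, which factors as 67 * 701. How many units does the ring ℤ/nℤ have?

46200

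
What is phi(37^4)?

φ(1874161) = 1874161 · (1 − 1/37)
       = 1874161 · 36/37 = 1823508.

1823508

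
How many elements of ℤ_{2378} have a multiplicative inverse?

1120

Prime factorization: 2378 = 2 · 29 · 41.
φ(2) = 2 − 1 = 1.
φ(29) = 29 − 1 = 28.
φ(41) = 41 − 1 = 40.
Multiply: 1 · 28 · 40 = 1120.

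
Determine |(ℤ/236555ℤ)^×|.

First factor: 236555 = 5 × 11^2 × 17 × 23.
φ(5) = 5 − 1 = 4.
φ(11^2) = 11^2 − 11^1 = 121 − 11 = 110.
φ(17) = 17 − 1 = 16.
φ(23) = 23 − 1 = 22.
Since φ is multiplicative, φ(236555) = 4 · 110 · 16 · 22 = 154880.

154880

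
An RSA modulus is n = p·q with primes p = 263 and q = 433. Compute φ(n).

For distinct primes, φ(pq) = (p−1)(q−1) = 262 × 432 = 113184.

113184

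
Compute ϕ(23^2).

506

φ(529) = 529 · (1 − 1/23)
       = 529 · 22/23 = 506.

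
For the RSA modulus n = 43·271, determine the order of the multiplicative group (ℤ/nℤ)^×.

11340

φ(pq) = (p−1)(q−1) = 42 · 270 = 11340.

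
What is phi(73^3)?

φ(73^3) = 73^3 − 73^2 = 389017 − 5329 = 383688.

383688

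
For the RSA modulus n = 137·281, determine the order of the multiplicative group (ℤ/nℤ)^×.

38080

φ(137) = 137 − 1 = 136.
φ(281) = 281 − 1 = 280.
φ(38497) = 136 × 280 = 38080.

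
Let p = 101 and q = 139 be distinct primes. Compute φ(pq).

φ(pq) = (p−1)(q−1) = 100 · 138 = 13800.

13800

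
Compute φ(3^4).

φ(81) = 81 · (1 − 1/3)
       = 81 · 2/3 = 54.

54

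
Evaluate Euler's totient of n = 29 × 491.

φ(14239) = 14239 · (1 − 1/29) · (1 − 1/491)
       = 14239 · 13720/14239 = 13720.

13720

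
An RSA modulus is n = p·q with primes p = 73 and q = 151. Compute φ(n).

φ(11023) = 11023 · (1 − 1/73) · (1 − 1/151)
       = 11023 · 10800/11023 = 10800.

10800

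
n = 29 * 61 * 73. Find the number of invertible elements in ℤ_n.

120960

φ(29) = 29 − 1 = 28.
φ(61) = 61 − 1 = 60.
φ(73) = 73 − 1 = 72.
φ(129137) = 28 × 60 × 72 = 120960.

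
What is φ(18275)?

13440

First factor: 18275 = 5**2 * 17 * 43.
φ(18275) = 18275 · (1 − 1/5) · (1 − 1/17) · (1 − 1/43)
       = 18275 · 2688/3655 = 13440.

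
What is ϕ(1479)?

First factor: 1479 = 3 · 17 · 29.
φ(1479) = 1479 · (1 − 1/3) · (1 − 1/17) · (1 − 1/29)
       = 1479 · 896/1479 = 896.

896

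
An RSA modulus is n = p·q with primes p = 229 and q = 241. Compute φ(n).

54720

For distinct primes, φ(pq) = (p−1)(q−1) = 228 × 240 = 54720.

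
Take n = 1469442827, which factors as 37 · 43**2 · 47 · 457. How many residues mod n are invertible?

1363775616

φ(1469442827) = 1469442827 · (1 − 1/37) · (1 − 1/43) · (1 − 1/47) · (1 − 1/457)
       = 1469442827 · 31715712/34173089 = 1363775616.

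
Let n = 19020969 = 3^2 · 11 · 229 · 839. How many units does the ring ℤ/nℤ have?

11463840

φ(3^2) = 3^1·(3−1) = 3·2 = 6.
φ(11) = 11 − 1 = 10.
φ(229) = 229 − 1 = 228.
φ(839) = 839 − 1 = 838.
Multiply: 6 · 10 · 228 · 838 = 11463840.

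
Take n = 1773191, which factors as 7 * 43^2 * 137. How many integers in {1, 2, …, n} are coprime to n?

1473696

φ(1773191) = 1773191 · (1 − 1/7) · (1 − 1/43) · (1 − 1/137)
       = 1773191 · 34272/41237 = 1473696.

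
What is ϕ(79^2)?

6162

φ(79^2) = 79^1·(79−1) = 79·78 = 6162.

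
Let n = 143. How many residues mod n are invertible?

120

Prime factorization: 143 = 11 * 13.
φ(143) = 143 · (1 − 1/11) · (1 − 1/13)
       = 143 · 120/143 = 120.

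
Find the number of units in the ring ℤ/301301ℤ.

211680

Prime factorization: 301301 = 7^2 * 11 * 13 * 43.
φ(301301) = 301301 · (1 − 1/7) · (1 − 1/11) · (1 − 1/13) · (1 − 1/43)
       = 301301 · 30240/43043 = 211680.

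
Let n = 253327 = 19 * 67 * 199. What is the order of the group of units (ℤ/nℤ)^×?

235224

φ(253327) = 253327 · (1 − 1/19) · (1 − 1/67) · (1 − 1/199)
       = 253327 · 235224/253327 = 235224.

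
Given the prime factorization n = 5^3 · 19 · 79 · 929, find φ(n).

130291200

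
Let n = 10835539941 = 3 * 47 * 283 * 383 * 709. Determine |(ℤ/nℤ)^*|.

7016710464

φ(10835539941) = 10835539941 · (1 − 1/3) · (1 − 1/47) · (1 − 1/283) · (1 − 1/383) · (1 − 1/709)
       = 10835539941 · 7016710464/10835539941 = 7016710464.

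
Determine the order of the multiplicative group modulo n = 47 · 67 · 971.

φ(3057679) = 3057679 · (1 − 1/47) · (1 − 1/67) · (1 − 1/971)
       = 3057679 · 2944920/3057679 = 2944920.

2944920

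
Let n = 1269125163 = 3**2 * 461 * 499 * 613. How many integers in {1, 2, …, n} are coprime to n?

φ(1269125163) = 1269125163 · (1 − 1/3) · (1 − 1/461) · (1 − 1/499) · (1 − 1/613)
       = 1269125163 · 280393920/423041721 = 841181760.

841181760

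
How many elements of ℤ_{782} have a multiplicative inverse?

782 = 2 · 17 · 23.
φ(782) = 782 · (1 − 1/2) · (1 − 1/17) · (1 − 1/23)
       = 782 · 352/782 = 352.

352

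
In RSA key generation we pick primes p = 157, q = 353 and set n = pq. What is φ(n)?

54912

φ(157) = 157 − 1 = 156.
φ(353) = 353 − 1 = 352.
Since φ is multiplicative, φ(55421) = 156 · 352 = 54912.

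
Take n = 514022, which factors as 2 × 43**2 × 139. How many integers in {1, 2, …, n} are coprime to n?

φ(2) = 2 − 1 = 1.
φ(43^2) = 43^2 − 43^1 = 1849 − 43 = 1806.
φ(139) = 139 − 1 = 138.
φ(514022) = 1 × 1806 × 138 = 249228.

249228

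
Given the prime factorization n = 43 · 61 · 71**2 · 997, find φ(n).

12474302400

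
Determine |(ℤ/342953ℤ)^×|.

285120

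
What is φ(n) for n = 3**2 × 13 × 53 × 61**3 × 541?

451378137600

φ(761462466921) = 761462466921 · (1 − 1/3) · (1 − 1/13) · (1 − 1/53) · (1 − 1/61) · (1 − 1/541)
       = 761462466921 · 40435200/68213067 = 451378137600.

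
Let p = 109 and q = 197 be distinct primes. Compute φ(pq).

21168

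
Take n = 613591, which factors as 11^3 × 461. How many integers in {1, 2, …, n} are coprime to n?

φ(613591) = 613591 · (1 − 1/11) · (1 − 1/461)
       = 613591 · 4600/5071 = 556600.

556600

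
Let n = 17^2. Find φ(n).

φ(289) = 289 · (1 − 1/17)
       = 289 · 16/17 = 272.

272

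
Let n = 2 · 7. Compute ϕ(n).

6

φ(2) = 2 − 1 = 1.
φ(7) = 7 − 1 = 6.
Multiply: 1 · 6 = 6.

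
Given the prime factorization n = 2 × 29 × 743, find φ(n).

φ(2) = 2 − 1 = 1.
φ(29) = 29 − 1 = 28.
φ(743) = 743 − 1 = 742.
Multiply: 1 · 28 · 742 = 20776.

20776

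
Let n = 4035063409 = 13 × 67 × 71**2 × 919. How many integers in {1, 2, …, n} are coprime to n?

3613468320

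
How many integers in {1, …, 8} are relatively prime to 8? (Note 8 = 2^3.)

φ(8) = 8 · (1 − 1/2)
       = 8 · 1/2 = 4.

4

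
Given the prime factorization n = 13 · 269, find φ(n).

3216

φ(3497) = 3497 · (1 − 1/13) · (1 − 1/269)
       = 3497 · 3216/3497 = 3216.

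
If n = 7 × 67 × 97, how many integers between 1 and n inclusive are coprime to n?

38016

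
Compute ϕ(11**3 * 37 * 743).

32321520

φ(36590521) = 36590521 · (1 − 1/11) · (1 − 1/37) · (1 − 1/743)
       = 36590521 · 267120/302401 = 32321520.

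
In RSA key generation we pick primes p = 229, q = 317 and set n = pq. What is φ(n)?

For distinct primes, φ(pq) = (p−1)(q−1) = 228 × 316 = 72048.

72048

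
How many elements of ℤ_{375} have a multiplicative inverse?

Factor 375: 375 = 3 × 5**3.
φ(3) = 3 − 1 = 2.
φ(5^3) = 5^3 − 5^2 = 125 − 25 = 100.
Since φ is multiplicative, φ(375) = 2 · 100 = 200.

200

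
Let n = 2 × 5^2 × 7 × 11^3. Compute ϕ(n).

145200

φ(465850) = 465850 · (1 − 1/2) · (1 − 1/5) · (1 − 1/7) · (1 − 1/11)
       = 465850 · 240/770 = 145200.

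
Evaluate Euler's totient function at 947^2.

φ(947^2) = 947^2 − 947^1 = 896809 − 947 = 895862.

895862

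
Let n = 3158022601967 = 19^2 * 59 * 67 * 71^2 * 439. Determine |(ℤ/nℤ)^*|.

2849892867360

φ(19^2) = 19^2 − 19^1 = 361 − 19 = 342.
φ(59) = 59 − 1 = 58.
φ(67) = 67 − 1 = 66.
φ(71^2) = 71^1·(71−1) = 71·70 = 4970.
φ(439) = 439 − 1 = 438.
Since φ is multiplicative, φ(3158022601967) = 342 · 58 · 66 · 4970 · 438 = 2849892867360.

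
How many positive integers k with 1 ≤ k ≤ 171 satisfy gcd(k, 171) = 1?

108

Factor 171: 171 = 3**2 · 19.
φ(171) = 171 · (1 − 1/3) · (1 − 1/19)
       = 171 · 36/57 = 108.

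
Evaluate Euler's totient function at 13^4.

26364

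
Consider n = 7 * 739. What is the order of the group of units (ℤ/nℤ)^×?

4428

φ(7) = 7 − 1 = 6.
φ(739) = 739 − 1 = 738.
φ(5173) = 6 × 738 = 4428.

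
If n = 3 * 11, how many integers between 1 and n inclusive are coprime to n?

φ(3) = 3 − 1 = 2.
φ(11) = 11 − 1 = 10.
Since φ is multiplicative, φ(33) = 2 · 10 = 20.

20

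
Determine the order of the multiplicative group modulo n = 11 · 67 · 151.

99000

φ(111287) = 111287 · (1 − 1/11) · (1 − 1/67) · (1 − 1/151)
       = 111287 · 99000/111287 = 99000.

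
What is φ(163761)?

163761 = 3 * 13**2 * 17 * 19.
φ(163761) = 163761 · (1 − 1/3) · (1 − 1/13) · (1 − 1/17) · (1 − 1/19)
       = 163761 · 6912/12597 = 89856.

89856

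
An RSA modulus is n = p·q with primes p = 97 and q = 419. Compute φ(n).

40128

φ(97) = 97 − 1 = 96.
φ(419) = 419 − 1 = 418.
Multiply: 96 · 418 = 40128.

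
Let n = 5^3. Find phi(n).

100

φ(5^3) = 5^2·(5−1) = 25·4 = 100.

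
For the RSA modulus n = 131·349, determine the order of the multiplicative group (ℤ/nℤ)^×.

45240

φ(45719) = 45719 · (1 − 1/131) · (1 − 1/349)
       = 45719 · 45240/45719 = 45240.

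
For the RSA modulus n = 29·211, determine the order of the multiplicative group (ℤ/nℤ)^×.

5880

φ(6119) = 6119 · (1 − 1/29) · (1 − 1/211)
       = 6119 · 5880/6119 = 5880.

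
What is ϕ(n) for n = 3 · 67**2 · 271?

2387880

φ(3) = 3 − 1 = 2.
φ(67^2) = 67^2 − 67^1 = 4489 − 67 = 4422.
φ(271) = 271 − 1 = 270.
Multiply: 2 · 4422 · 270 = 2387880.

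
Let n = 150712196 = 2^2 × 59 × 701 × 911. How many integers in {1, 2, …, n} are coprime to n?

φ(2^2) = 2^2 − 2^1 = 4 − 2 = 2.
φ(59) = 59 − 1 = 58.
φ(701) = 701 − 1 = 700.
φ(911) = 911 − 1 = 910.
φ(150712196) = 2 × 58 × 700 × 910 = 73892000.

73892000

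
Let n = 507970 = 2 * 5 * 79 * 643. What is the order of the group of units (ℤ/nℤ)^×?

200304

φ(507970) = 507970 · (1 − 1/2) · (1 − 1/5) · (1 − 1/79) · (1 − 1/643)
       = 507970 · 200304/507970 = 200304.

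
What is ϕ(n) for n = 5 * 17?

64

φ(85) = 85 · (1 − 1/5) · (1 − 1/17)
       = 85 · 64/85 = 64.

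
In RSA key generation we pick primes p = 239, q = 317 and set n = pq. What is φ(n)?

φ(239) = 239 − 1 = 238.
φ(317) = 317 − 1 = 316.
φ(75763) = 238 × 316 = 75208.

75208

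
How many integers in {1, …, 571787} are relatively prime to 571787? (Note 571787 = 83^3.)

φ(571787) = 571787 · (1 − 1/83)
       = 571787 · 82/83 = 564898.

564898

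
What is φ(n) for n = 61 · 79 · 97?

449280

φ(467443) = 467443 · (1 − 1/61) · (1 − 1/79) · (1 − 1/97)
       = 467443 · 449280/467443 = 449280.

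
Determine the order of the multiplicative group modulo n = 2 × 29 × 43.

1176

φ(2) = 2 − 1 = 1.
φ(29) = 29 − 1 = 28.
φ(43) = 43 − 1 = 42.
Since φ is multiplicative, φ(2494) = 1 · 28 · 42 = 1176.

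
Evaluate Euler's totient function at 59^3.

201898

φ(59^3) = 59^2·(59−1) = 3481·58 = 201898.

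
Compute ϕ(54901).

39600

Prime factorization: 54901 = 7 · 11 · 23 · 31.
φ(7) = 7 − 1 = 6.
φ(11) = 11 − 1 = 10.
φ(23) = 23 − 1 = 22.
φ(31) = 31 − 1 = 30.
φ(54901) = 6 × 10 × 22 × 30 = 39600.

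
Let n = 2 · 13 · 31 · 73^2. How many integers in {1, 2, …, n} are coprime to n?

φ(4295174) = 4295174 · (1 − 1/2) · (1 − 1/13) · (1 − 1/31) · (1 − 1/73)
       = 4295174 · 25920/58838 = 1892160.

1892160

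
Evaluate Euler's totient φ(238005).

Factor 238005: 238005 = 3**3 × 5 × 41 × 43.
φ(238005) = 238005 · (1 − 1/3) · (1 − 1/5) · (1 − 1/41) · (1 − 1/43)
       = 238005 · 13440/26445 = 120960.

120960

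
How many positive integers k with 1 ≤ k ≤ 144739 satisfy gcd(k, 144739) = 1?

110880

First factor: 144739 = 7 * 23 * 29 * 31.
φ(7) = 7 − 1 = 6.
φ(23) = 23 − 1 = 22.
φ(29) = 29 − 1 = 28.
φ(31) = 31 − 1 = 30.
Multiply: 6 · 22 · 28 · 30 = 110880.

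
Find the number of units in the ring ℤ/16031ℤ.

First factor: 16031 = 17 * 23 * 41.
φ(17) = 17 − 1 = 16.
φ(23) = 23 − 1 = 22.
φ(41) = 41 − 1 = 40.
Multiply: 16 · 22 · 40 = 14080.

14080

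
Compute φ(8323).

6720

8323 = 7 × 29 × 41.
φ(8323) = 8323 · (1 − 1/7) · (1 − 1/29) · (1 − 1/41)
       = 8323 · 6720/8323 = 6720.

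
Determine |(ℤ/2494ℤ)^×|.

1176

First factor: 2494 = 2 · 29 · 43.
φ(2) = 2 − 1 = 1.
φ(29) = 29 − 1 = 28.
φ(43) = 43 − 1 = 42.
φ(2494) = 1 × 28 × 42 = 1176.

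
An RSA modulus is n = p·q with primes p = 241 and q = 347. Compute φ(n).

φ(241) = 241 − 1 = 240.
φ(347) = 347 − 1 = 346.
φ(83627) = 240 × 346 = 83040.

83040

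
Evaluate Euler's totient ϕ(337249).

277200

Factor 337249: 337249 = 11 * 23 * 31 * 43.
φ(11) = 11 − 1 = 10.
φ(23) = 23 − 1 = 22.
φ(31) = 31 − 1 = 30.
φ(43) = 43 − 1 = 42.
Multiply: 10 · 22 · 30 · 42 = 277200.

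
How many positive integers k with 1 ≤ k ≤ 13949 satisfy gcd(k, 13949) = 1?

Prime factorization: 13949 = 13 · 29 · 37.
φ(13949) = 13949 · (1 − 1/13) · (1 − 1/29) · (1 − 1/37)
       = 13949 · 12096/13949 = 12096.

12096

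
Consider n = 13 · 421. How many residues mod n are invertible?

5040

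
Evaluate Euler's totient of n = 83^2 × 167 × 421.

φ(484344923) = 484344923 · (1 − 1/83) · (1 − 1/167) · (1 − 1/421)
       = 484344923 · 5717040/5835481 = 474514320.

474514320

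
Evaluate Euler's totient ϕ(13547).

13547 = 19 * 23 * 31.
φ(19) = 19 − 1 = 18.
φ(23) = 23 − 1 = 22.
φ(31) = 31 − 1 = 30.
Since φ is multiplicative, φ(13547) = 18 · 22 · 30 = 11880.

11880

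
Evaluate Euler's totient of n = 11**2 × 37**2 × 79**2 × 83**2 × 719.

4411994810857920

φ(5120685179520119) = 5120685179520119 · (1 − 1/11) · (1 − 1/37) · (1 − 1/79) · (1 − 1/83) · (1 − 1/719)
       = 5120685179520119 · 1653238080/1918794581 = 4411994810857920.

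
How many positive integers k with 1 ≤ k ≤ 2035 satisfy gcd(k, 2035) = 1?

1440

2035 = 5 · 11 · 37.
φ(2035) = 2035 · (1 − 1/5) · (1 − 1/11) · (1 − 1/37)
       = 2035 · 1440/2035 = 1440.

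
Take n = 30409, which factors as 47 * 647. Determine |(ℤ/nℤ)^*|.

φ(30409) = 30409 · (1 − 1/47) · (1 − 1/647)
       = 30409 · 29716/30409 = 29716.

29716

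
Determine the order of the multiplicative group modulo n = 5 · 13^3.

8112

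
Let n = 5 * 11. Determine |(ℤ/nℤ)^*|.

40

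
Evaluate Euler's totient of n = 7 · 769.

φ(7) = 7 − 1 = 6.
φ(769) = 769 − 1 = 768.
Since φ is multiplicative, φ(5383) = 6 · 768 = 4608.

4608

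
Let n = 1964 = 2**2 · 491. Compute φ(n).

980

φ(2^2) = 2^1·(2−1) = 2·1 = 2.
φ(491) = 491 − 1 = 490.
φ(1964) = 2 × 490 = 980.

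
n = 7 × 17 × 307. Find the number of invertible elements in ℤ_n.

φ(36533) = 36533 · (1 − 1/7) · (1 − 1/17) · (1 − 1/307)
       = 36533 · 29376/36533 = 29376.

29376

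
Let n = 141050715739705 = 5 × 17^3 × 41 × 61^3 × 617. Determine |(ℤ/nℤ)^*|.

101748833894400

φ(5) = 5 − 1 = 4.
φ(17^3) = 17^3 − 17^2 = 4913 − 289 = 4624.
φ(41) = 41 − 1 = 40.
φ(61^3) = 61^2·(61−1) = 3721·60 = 223260.
φ(617) = 617 − 1 = 616.
φ(141050715739705) = 4 × 4624 × 40 × 223260 × 616 = 101748833894400.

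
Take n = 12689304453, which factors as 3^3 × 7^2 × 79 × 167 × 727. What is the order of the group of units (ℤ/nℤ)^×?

7106587488

φ(12689304453) = 12689304453 · (1 − 1/3) · (1 − 1/7) · (1 − 1/79) · (1 − 1/167) · (1 − 1/727)
       = 12689304453 · 112802976/201417531 = 7106587488.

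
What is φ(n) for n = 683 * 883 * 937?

563026464

φ(683) = 683 − 1 = 682.
φ(883) = 883 − 1 = 882.
φ(937) = 937 − 1 = 936.
Since φ is multiplicative, φ(565094393) = 682 · 882 · 936 = 563026464.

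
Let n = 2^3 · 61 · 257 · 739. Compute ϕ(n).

45342720

φ(92682424) = 92682424 · (1 − 1/2) · (1 − 1/61) · (1 − 1/257) · (1 − 1/739)
       = 92682424 · 11335680/23170606 = 45342720.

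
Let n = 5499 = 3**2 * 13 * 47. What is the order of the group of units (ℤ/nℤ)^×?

3312

φ(3^2) = 3^2 − 3^1 = 9 − 3 = 6.
φ(13) = 13 − 1 = 12.
φ(47) = 47 − 1 = 46.
φ(5499) = 6 × 12 × 46 = 3312.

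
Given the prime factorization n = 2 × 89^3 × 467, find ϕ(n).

324824368

φ(658441046) = 658441046 · (1 − 1/2) · (1 − 1/89) · (1 − 1/467)
       = 658441046 · 41008/83126 = 324824368.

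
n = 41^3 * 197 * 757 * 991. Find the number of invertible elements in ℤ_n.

φ(10185616730719) = 10185616730719 · (1 − 1/41) · (1 − 1/197) · (1 − 1/757) · (1 − 1/991)
       = 10185616730719 · 5867769600/6059260399 = 9863720697600.

9863720697600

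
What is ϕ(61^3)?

223260

φ(226981) = 226981 · (1 − 1/61)
       = 226981 · 60/61 = 223260.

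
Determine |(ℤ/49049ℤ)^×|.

35280

49049 = 7**3 · 11 · 13.
φ(49049) = 49049 · (1 − 1/7) · (1 − 1/11) · (1 − 1/13)
       = 49049 · 720/1001 = 35280.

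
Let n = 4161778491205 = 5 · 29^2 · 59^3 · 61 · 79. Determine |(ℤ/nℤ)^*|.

φ(4161778491205) = 4161778491205 · (1 − 1/5) · (1 − 1/29) · (1 − 1/59) · (1 − 1/61) · (1 − 1/79)
       = 4161778491205 · 30401280/41226545 = 3068978814720.

3068978814720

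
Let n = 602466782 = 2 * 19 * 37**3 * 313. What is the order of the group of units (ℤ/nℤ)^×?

φ(602466782) = 602466782 · (1 − 1/2) · (1 − 1/19) · (1 − 1/37) · (1 − 1/313)
       = 602466782 · 202176/440078 = 276778944.

276778944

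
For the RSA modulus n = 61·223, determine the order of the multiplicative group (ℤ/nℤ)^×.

For distinct primes, φ(pq) = (p−1)(q−1) = 60 × 222 = 13320.

13320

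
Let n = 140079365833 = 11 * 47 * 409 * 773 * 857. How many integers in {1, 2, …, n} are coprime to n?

124024949760

φ(11) = 11 − 1 = 10.
φ(47) = 47 − 1 = 46.
φ(409) = 409 − 1 = 408.
φ(773) = 773 − 1 = 772.
φ(857) = 857 − 1 = 856.
Since φ is multiplicative, φ(140079365833) = 10 · 46 · 408 · 772 · 856 = 124024949760.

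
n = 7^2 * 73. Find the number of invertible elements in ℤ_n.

3024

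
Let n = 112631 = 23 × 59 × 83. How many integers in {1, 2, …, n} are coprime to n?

φ(112631) = 112631 · (1 − 1/23) · (1 − 1/59) · (1 − 1/83)
       = 112631 · 104632/112631 = 104632.

104632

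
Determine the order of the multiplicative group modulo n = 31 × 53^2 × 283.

φ(24643357) = 24643357 · (1 − 1/31) · (1 − 1/53) · (1 − 1/283)
       = 24643357 · 439920/464969 = 23315760.

23315760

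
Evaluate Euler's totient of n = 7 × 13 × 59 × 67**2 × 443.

φ(7) = 7 − 1 = 6.
φ(13) = 13 − 1 = 12.
φ(59) = 59 − 1 = 58.
φ(67^2) = 67^1·(67−1) = 67·66 = 4422.
φ(443) = 443 − 1 = 442.
Since φ is multiplicative, φ(10676938363) = 6 · 12 · 58 · 4422 · 442 = 8162092224.

8162092224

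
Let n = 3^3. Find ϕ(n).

φ(27) = 27 · (1 − 1/3)
       = 27 · 2/3 = 18.

18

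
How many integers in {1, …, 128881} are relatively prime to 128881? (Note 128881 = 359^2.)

φ(128881) = 128881 · (1 − 1/359)
       = 128881 · 358/359 = 128522.

128522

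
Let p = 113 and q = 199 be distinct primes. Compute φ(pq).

22176

φ(n) = (p − 1)(q − 1) = (113−1)(199−1) = 112·198 = 22176.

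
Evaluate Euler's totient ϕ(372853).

Factor 372853: 372853 = 13 · 23 · 29 · 43.
φ(372853) = 372853 · (1 − 1/13) · (1 − 1/23) · (1 − 1/29) · (1 − 1/43)
       = 372853 · 310464/372853 = 310464.

310464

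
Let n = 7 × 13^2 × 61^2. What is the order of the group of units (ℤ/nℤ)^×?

φ(4401943) = 4401943 · (1 − 1/7) · (1 − 1/13) · (1 − 1/61)
       = 4401943 · 4320/5551 = 3425760.

3425760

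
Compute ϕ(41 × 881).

35200

φ(36121) = 36121 · (1 − 1/41) · (1 − 1/881)
       = 36121 · 35200/36121 = 35200.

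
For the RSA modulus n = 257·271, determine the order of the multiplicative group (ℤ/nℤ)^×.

For distinct primes, φ(pq) = (p−1)(q−1) = 256 × 270 = 69120.

69120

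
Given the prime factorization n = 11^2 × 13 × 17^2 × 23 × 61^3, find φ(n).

1763503948800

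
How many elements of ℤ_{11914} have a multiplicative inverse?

4752

11914 = 2 · 7 · 23 · 37.
φ(11914) = 11914 · (1 − 1/2) · (1 − 1/7) · (1 − 1/23) · (1 − 1/37)
       = 11914 · 4752/11914 = 4752.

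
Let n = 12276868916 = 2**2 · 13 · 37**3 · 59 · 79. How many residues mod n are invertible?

5351059584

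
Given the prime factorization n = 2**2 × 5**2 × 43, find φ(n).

1680

φ(4300) = 4300 · (1 − 1/2) · (1 − 1/5) · (1 − 1/43)
       = 4300 · 168/430 = 1680.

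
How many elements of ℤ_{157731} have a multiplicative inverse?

84672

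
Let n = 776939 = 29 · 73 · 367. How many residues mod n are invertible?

φ(29) = 29 − 1 = 28.
φ(73) = 73 − 1 = 72.
φ(367) = 367 − 1 = 366.
Since φ is multiplicative, φ(776939) = 28 · 72 · 366 = 737856.

737856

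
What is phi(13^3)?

φ(2197) = 2197 · (1 − 1/13)
       = 2197 · 12/13 = 2028.

2028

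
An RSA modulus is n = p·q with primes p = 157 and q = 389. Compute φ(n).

60528

For distinct primes, φ(pq) = (p−1)(q−1) = 156 × 388 = 60528.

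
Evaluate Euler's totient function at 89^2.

7832

φ(89^2) = 89^1·(89−1) = 89·88 = 7832.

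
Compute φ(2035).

2035 = 5 × 11 × 37.
φ(2035) = 2035 · (1 − 1/5) · (1 − 1/11) · (1 − 1/37)
       = 2035 · 1440/2035 = 1440.

1440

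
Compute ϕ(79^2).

φ(6241) = 6241 · (1 − 1/79)
       = 6241 · 78/79 = 6162.

6162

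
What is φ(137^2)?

18632

φ(137^2) = 137^2 − 137^1 = 18769 − 137 = 18632.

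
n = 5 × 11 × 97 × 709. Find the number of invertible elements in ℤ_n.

2718720

φ(5) = 5 − 1 = 4.
φ(11) = 11 − 1 = 10.
φ(97) = 97 − 1 = 96.
φ(709) = 709 − 1 = 708.
Multiply: 4 · 10 · 96 · 708 = 2718720.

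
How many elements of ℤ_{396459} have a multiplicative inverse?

First factor: 396459 = 3^2 * 7^2 * 29 * 31.
φ(3^2) = 3^1·(3−1) = 3·2 = 6.
φ(7^2) = 7^2 − 7^1 = 49 − 7 = 42.
φ(29) = 29 − 1 = 28.
φ(31) = 31 − 1 = 30.
φ(396459) = 6 × 42 × 28 × 30 = 211680.

211680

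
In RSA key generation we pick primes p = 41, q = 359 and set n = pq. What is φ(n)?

φ(n) = (p − 1)(q − 1) = (41−1)(359−1) = 40·358 = 14320.

14320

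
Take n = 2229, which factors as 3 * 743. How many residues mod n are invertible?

1484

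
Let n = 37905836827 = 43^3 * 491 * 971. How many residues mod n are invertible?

φ(43^3) = 43^2·(43−1) = 1849·42 = 77658.
φ(491) = 491 − 1 = 490.
φ(971) = 971 − 1 = 970.
Since φ is multiplicative, φ(37905836827) = 77658 · 490 · 970 = 36910847400.

36910847400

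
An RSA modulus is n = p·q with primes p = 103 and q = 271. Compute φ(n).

27540

φ(pq) = (p−1)(q−1) = 102 · 270 = 27540.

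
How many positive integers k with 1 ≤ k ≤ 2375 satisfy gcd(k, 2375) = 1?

1800

First factor: 2375 = 5**3 × 19.
φ(5^3) = 5^3 − 5^2 = 125 − 25 = 100.
φ(19) = 19 − 1 = 18.
Multiply: 100 · 18 = 1800.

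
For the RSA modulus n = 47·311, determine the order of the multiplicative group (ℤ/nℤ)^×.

14260

For distinct primes, φ(pq) = (p−1)(q−1) = 46 × 310 = 14260.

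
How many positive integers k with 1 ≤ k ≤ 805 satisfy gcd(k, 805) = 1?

First factor: 805 = 5 · 7 · 23.
φ(5) = 5 − 1 = 4.
φ(7) = 7 − 1 = 6.
φ(23) = 23 − 1 = 22.
φ(805) = 4 × 6 × 22 = 528.

528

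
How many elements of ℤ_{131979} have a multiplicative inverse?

131979 = 3 · 29 · 37 · 41.
φ(131979) = 131979 · (1 − 1/3) · (1 − 1/29) · (1 − 1/37) · (1 − 1/41)
       = 131979 · 80640/131979 = 80640.

80640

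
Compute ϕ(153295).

110880

Prime factorization: 153295 = 5 · 23 · 31 · 43.
φ(153295) = 153295 · (1 − 1/5) · (1 − 1/23) · (1 − 1/31) · (1 − 1/43)
       = 153295 · 110880/153295 = 110880.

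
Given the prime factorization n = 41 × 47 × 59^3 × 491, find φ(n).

182031236800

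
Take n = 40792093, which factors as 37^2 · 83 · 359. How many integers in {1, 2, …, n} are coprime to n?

39102192

φ(40792093) = 40792093 · (1 − 1/37) · (1 − 1/83) · (1 − 1/359)
       = 40792093 · 1056816/1102489 = 39102192.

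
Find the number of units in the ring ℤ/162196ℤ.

Prime factorization: 162196 = 2^2 × 23 × 41 × 43.
φ(2^2) = 2^1·(2−1) = 2·1 = 2.
φ(23) = 23 − 1 = 22.
φ(41) = 41 − 1 = 40.
φ(43) = 43 − 1 = 42.
φ(162196) = 2 × 22 × 40 × 42 = 73920.

73920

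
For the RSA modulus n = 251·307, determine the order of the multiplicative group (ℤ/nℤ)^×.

76500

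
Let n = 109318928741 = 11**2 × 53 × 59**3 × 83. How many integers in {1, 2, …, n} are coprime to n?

94698237920

φ(109318928741) = 109318928741 · (1 − 1/11) · (1 − 1/53) · (1 − 1/59) · (1 − 1/83)
       = 109318928741 · 2473120/2854951 = 94698237920.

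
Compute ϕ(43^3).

77658

φ(43^3) = 43^2·(43−1) = 1849·42 = 77658.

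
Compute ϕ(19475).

14400

Factor 19475: 19475 = 5^2 × 19 × 41.
φ(5^2) = 5^1·(5−1) = 5·4 = 20.
φ(19) = 19 − 1 = 18.
φ(41) = 41 − 1 = 40.
Since φ is multiplicative, φ(19475) = 20 · 18 · 40 = 14400.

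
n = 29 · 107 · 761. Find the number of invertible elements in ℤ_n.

φ(29) = 29 − 1 = 28.
φ(107) = 107 − 1 = 106.
φ(761) = 761 − 1 = 760.
Since φ is multiplicative, φ(2361383) = 28 · 106 · 760 = 2255680.

2255680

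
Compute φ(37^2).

φ(37^2) = 37^2 − 37^1 = 1369 − 37 = 1332.

1332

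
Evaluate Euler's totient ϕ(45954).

45954 = 2 * 3^3 * 23 * 37.
φ(2) = 2 − 1 = 1.
φ(3^3) = 3^3 − 3^2 = 27 − 9 = 18.
φ(23) = 23 − 1 = 22.
φ(37) = 37 − 1 = 36.
φ(45954) = 1 × 18 × 22 × 36 = 14256.

14256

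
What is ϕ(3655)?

3655 = 5 × 17 × 43.
φ(5) = 5 − 1 = 4.
φ(17) = 17 − 1 = 16.
φ(43) = 43 − 1 = 42.
Multiply: 4 · 16 · 42 = 2688.

2688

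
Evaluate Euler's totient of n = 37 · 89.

3168

φ(3293) = 3293 · (1 − 1/37) · (1 − 1/89)
       = 3293 · 3168/3293 = 3168.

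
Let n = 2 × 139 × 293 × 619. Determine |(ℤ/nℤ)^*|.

24902928

φ(50420026) = 50420026 · (1 − 1/2) · (1 − 1/139) · (1 − 1/293) · (1 − 1/619)
       = 50420026 · 24902928/50420026 = 24902928.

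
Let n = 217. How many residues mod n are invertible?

217 = 7 · 31.
φ(217) = 217 · (1 − 1/7) · (1 − 1/31)
       = 217 · 180/217 = 180.

180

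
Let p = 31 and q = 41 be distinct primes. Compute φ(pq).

1200

φ(n) = (p − 1)(q − 1) = (31−1)(41−1) = 30·40 = 1200.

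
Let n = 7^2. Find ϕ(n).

φ(49) = 49 · (1 − 1/7)
       = 49 · 6/7 = 42.

42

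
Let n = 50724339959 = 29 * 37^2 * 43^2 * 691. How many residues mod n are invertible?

46476037440

φ(50724339959) = 50724339959 · (1 − 1/29) · (1 − 1/37) · (1 − 1/43) · (1 − 1/691)
       = 50724339959 · 29211840/31882049 = 46476037440.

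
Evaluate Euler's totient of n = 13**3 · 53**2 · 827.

4616652768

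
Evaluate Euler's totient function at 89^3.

697048

φ(89^3) = 89^2·(89−1) = 7921·88 = 697048.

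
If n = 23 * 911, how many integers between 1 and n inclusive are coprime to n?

20020

φ(23) = 23 − 1 = 22.
φ(911) = 911 − 1 = 910.
Since φ is multiplicative, φ(20953) = 22 · 910 = 20020.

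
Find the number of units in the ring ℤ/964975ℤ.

677600

964975 = 5^2 * 11^3 * 29.
φ(964975) = 964975 · (1 − 1/5) · (1 − 1/11) · (1 − 1/29)
       = 964975 · 1120/1595 = 677600.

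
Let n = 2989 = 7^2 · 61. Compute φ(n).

2520

φ(7^2) = 7^1·(7−1) = 7·6 = 42.
φ(61) = 61 − 1 = 60.
Multiply: 42 · 60 = 2520.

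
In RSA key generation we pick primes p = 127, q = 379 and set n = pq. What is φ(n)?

For distinct primes, φ(pq) = (p−1)(q−1) = 126 × 378 = 47628.

47628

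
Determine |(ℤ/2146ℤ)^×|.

1008

First factor: 2146 = 2 * 29 * 37.
φ(2146) = 2146 · (1 − 1/2) · (1 − 1/29) · (1 − 1/37)
       = 2146 · 1008/2146 = 1008.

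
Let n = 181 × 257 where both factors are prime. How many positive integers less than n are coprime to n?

46080

φ(46517) = 46517 · (1 − 1/181) · (1 − 1/257)
       = 46517 · 46080/46517 = 46080.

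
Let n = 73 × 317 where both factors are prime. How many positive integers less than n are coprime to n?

22752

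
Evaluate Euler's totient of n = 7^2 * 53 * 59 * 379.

φ(7^2) = 7^2 − 7^1 = 49 − 7 = 42.
φ(53) = 53 − 1 = 52.
φ(59) = 59 − 1 = 58.
φ(379) = 379 − 1 = 378.
Since φ is multiplicative, φ(58071517) = 42 · 52 · 58 · 378 = 47882016.

47882016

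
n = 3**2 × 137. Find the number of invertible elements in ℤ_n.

φ(1233) = 1233 · (1 − 1/3) · (1 − 1/137)
       = 1233 · 272/411 = 816.

816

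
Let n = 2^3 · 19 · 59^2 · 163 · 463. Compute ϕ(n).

18440364096

φ(2^3) = 2^2·(2−1) = 4·1 = 4.
φ(19) = 19 − 1 = 18.
φ(59^2) = 59^2 − 59^1 = 3481 − 59 = 3422.
φ(163) = 163 − 1 = 162.
φ(463) = 463 − 1 = 462.
Multiply: 4 · 18 · 3422 · 162 · 462 = 18440364096.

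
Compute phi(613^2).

φ(613^2) = 613^1·(613−1) = 613·612 = 375156.

375156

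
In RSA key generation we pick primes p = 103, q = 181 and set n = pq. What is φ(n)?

φ(n) = (p − 1)(q − 1) = (103−1)(181−1) = 102·180 = 18360.

18360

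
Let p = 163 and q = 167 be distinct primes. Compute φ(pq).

φ(n) = (p − 1)(q − 1) = (163−1)(167−1) = 162·166 = 26892.

26892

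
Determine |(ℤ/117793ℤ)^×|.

99840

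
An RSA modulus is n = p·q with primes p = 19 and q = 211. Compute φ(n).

3780

φ(4009) = 4009 · (1 − 1/19) · (1 − 1/211)
       = 4009 · 3780/4009 = 3780.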